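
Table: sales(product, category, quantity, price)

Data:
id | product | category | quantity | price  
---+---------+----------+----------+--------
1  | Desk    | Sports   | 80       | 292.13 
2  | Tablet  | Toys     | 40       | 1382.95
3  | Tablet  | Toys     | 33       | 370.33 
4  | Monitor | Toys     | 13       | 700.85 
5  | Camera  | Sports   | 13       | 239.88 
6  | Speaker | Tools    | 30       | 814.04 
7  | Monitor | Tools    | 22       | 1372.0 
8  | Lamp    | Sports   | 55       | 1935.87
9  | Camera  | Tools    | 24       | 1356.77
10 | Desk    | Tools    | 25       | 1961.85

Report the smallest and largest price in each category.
SELECT category, MIN(price), MAX(price)
FROM sales
GROUP BY category

Result:
  Sports: min=239.88, max=1935.87
  Tools: min=814.04, max=1961.85
  Toys: min=370.33, max=1382.95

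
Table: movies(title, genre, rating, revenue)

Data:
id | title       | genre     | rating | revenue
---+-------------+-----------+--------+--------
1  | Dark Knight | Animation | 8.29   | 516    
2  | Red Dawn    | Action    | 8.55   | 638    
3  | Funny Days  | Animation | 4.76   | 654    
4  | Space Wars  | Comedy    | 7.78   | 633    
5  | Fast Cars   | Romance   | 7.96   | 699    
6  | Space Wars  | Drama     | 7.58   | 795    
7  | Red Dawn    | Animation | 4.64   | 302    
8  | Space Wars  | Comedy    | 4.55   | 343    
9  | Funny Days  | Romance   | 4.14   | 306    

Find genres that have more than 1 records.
SELECT genre, COUNT(*) as cnt
FROM movies
GROUP BY genre
HAVING COUNT(*) > 1

Result:
  Animation: 3
  Comedy: 2
  Romance: 2

Note: HAVING filters groups after aggregation, WHERE filters rows before.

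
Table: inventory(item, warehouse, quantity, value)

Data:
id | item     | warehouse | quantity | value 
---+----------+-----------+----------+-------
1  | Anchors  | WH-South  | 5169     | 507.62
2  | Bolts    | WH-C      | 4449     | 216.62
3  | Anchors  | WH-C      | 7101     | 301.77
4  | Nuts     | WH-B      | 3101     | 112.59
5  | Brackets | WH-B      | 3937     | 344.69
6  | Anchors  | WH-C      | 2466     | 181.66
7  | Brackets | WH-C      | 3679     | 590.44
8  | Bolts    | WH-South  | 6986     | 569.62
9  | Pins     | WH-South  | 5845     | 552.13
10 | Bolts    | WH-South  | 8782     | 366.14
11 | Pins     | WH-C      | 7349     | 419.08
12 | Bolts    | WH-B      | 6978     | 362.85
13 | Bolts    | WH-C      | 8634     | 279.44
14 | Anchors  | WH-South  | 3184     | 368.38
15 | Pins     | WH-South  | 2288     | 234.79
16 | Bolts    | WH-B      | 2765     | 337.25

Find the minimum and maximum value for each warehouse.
SELECT warehouse, MIN(value), MAX(value)
FROM inventory
GROUP BY warehouse

Result:
  WH-B: min=112.59, max=362.85
  WH-C: min=181.66, max=590.44
  WH-South: min=234.79, max=569.62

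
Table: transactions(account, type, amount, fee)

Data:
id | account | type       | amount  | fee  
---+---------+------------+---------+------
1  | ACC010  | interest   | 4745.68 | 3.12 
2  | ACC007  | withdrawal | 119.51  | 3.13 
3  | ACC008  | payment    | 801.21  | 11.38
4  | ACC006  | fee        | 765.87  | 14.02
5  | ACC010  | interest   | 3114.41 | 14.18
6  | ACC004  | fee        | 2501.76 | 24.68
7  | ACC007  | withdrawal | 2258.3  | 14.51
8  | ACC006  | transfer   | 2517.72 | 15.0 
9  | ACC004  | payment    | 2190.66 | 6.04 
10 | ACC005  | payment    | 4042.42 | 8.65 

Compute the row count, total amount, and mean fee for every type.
SELECT type,
       COUNT(*) as cnt,
       SUM(amount) as total_amount,
       AVG(fee) as avg_fee
FROM transactions
GROUP BY type

Result:
  fee: 2 records, 3267.63 total amount, 19.35 avg fee
  interest: 2 records, 7860.09 total amount, 8.65 avg fee
  payment: 3 records, 7034.29 total amount, 8.69 avg fee
  transfer: 1 records, 2517.72 total amount, 15.00 avg fee
  withdrawal: 2 records, 2377.81 total amount, 8.82 avg fee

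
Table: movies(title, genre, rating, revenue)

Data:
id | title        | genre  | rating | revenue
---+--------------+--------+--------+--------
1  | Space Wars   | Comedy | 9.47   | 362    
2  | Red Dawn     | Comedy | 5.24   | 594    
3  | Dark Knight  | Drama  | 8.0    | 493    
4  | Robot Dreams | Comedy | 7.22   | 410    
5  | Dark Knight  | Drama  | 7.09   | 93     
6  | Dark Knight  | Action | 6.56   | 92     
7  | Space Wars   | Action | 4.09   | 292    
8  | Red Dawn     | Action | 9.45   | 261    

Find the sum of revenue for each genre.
SELECT genre, SUM(revenue) as result
FROM movies
GROUP BY genre

Result:
  Action: 645
  Comedy: 1366
  Drama: 586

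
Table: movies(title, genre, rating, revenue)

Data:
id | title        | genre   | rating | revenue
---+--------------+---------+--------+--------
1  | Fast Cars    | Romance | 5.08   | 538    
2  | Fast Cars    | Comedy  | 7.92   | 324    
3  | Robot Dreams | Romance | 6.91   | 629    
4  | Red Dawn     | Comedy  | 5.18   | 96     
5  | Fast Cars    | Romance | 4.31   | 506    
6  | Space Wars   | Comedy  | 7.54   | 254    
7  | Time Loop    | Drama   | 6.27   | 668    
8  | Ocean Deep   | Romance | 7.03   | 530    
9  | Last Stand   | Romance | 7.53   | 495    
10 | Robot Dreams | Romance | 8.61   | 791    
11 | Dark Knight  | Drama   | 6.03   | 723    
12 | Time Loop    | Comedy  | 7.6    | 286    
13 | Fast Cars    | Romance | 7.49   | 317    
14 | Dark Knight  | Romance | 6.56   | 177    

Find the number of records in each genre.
SELECT genre, COUNT(*) as count
FROM movies
GROUP BY genre

Result:
  Comedy: 4
  Drama: 2
  Romance: 8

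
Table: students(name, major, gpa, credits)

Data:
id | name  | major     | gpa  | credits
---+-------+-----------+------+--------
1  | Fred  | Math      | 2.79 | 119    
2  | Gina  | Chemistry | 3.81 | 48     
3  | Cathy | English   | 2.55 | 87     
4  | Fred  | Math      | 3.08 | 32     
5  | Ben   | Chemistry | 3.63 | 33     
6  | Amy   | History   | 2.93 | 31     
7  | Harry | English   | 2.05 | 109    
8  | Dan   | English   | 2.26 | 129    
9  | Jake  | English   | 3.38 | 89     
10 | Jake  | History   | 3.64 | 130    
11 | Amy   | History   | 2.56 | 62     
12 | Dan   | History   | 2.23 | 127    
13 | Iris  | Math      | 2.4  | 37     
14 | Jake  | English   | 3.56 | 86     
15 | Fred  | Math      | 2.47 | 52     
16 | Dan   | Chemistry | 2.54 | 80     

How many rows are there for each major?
SELECT major, COUNT(*) as count
FROM students
GROUP BY major

Result:
  Chemistry: 3
  English: 5
  History: 4
  Math: 4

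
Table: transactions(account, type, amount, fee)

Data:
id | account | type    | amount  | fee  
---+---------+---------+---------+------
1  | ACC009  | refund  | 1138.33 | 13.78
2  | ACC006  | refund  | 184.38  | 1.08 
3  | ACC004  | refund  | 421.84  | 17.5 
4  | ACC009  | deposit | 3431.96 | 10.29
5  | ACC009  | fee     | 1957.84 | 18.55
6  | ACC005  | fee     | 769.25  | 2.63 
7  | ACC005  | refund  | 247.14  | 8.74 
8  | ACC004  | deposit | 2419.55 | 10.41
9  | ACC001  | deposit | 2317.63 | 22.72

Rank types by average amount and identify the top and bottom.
SELECT type, AVG(amount)
FROM transactions
GROUP BY type
ORDER BY AVG(amount)

All groups:
  refund: 497.92
  fee: 1363.55
  deposit: 2723.05

Highest: deposit (2723.05)
Lowest: refund (497.92)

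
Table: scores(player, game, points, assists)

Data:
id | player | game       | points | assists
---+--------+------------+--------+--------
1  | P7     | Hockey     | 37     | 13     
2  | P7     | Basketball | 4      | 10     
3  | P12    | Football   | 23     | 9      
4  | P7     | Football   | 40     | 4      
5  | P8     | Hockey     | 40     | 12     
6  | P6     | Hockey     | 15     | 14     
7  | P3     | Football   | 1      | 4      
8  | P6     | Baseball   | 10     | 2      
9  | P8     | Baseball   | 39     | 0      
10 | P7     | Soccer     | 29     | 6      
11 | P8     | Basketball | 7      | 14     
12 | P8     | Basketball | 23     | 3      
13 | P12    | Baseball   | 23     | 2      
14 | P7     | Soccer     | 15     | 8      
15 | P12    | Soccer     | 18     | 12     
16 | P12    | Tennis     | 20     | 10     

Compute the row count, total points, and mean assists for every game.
SELECT game,
       COUNT(*) as cnt,
       SUM(points) as total_points,
       AVG(assists) as avg_assists
FROM scores
GROUP BY game

Result:
  Baseball: 3 records, 72 total points, 1.33 avg assists
  Basketball: 3 records, 34 total points, 9.00 avg assists
  Football: 3 records, 64 total points, 5.67 avg assists
  Hockey: 3 records, 92 total points, 13.00 avg assists
  Soccer: 3 records, 62 total points, 8.67 avg assists
  Tennis: 1 records, 20 total points, 10.00 avg assists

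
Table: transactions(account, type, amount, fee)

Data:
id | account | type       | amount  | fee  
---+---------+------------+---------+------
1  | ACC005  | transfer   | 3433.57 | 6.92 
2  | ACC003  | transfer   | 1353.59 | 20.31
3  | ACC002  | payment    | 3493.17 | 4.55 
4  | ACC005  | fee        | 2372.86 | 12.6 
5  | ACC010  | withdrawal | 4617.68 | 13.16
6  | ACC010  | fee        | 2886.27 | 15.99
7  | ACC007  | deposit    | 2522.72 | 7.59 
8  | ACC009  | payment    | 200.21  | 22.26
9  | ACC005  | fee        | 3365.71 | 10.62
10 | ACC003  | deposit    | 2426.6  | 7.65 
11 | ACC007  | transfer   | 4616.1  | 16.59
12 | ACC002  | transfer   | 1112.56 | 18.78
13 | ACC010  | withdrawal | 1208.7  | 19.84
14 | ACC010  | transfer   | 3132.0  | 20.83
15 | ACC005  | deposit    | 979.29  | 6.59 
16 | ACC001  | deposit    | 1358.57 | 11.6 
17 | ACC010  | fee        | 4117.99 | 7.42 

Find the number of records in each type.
SELECT type, COUNT(*) as count
FROM transactions
GROUP BY type

Result:
  deposit: 4
  fee: 4
  payment: 2
  transfer: 5
  withdrawal: 2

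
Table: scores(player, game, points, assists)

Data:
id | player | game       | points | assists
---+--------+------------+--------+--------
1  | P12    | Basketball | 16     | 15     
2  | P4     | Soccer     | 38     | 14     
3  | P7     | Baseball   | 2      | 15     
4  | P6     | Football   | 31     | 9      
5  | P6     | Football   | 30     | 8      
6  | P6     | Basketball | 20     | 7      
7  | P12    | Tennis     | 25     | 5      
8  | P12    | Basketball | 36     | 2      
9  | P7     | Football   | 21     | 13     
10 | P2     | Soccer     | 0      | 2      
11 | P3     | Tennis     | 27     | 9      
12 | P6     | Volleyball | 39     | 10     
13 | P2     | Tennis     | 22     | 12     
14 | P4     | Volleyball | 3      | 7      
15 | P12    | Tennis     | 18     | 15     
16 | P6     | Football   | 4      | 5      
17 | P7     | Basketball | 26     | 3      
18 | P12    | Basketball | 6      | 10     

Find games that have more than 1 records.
SELECT game, COUNT(*) as cnt
FROM scores
GROUP BY game
HAVING COUNT(*) > 1

Result:
  Basketball: 5
  Football: 4
  Soccer: 2
  Tennis: 4
  Volleyball: 2

Note: HAVING filters groups after aggregation, WHERE filters rows before.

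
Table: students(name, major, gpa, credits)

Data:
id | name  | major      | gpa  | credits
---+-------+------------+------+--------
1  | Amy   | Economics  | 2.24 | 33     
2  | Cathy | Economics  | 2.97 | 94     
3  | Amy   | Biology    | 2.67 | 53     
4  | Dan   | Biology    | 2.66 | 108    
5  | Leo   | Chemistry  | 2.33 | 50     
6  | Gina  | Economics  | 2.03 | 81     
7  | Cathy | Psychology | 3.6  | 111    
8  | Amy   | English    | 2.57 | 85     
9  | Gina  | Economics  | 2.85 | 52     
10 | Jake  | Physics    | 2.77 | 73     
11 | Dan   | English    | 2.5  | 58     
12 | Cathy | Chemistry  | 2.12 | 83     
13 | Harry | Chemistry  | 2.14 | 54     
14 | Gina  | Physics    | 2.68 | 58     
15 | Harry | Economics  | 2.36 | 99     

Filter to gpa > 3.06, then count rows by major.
SELECT major, COUNT(*)
FROM students
WHERE gpa > 3.06
GROUP BY major

Note: WHERE filters rows before grouping.

Result:
  Psychology: 1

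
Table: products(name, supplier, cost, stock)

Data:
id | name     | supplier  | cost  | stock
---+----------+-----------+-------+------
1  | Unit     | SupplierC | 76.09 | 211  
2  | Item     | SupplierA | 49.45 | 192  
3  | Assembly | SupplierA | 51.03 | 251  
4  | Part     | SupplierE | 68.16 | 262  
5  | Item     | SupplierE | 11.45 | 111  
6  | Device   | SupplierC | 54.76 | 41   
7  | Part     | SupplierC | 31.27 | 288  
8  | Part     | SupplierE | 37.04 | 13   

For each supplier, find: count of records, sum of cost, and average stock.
SELECT supplier,
       COUNT(*) as cnt,
       SUM(cost) as total_cost,
       AVG(stock) as avg_stock
FROM products
GROUP BY supplier

Result:
  SupplierA: 2 records, 100.48 total cost, 221.50 avg stock
  SupplierC: 3 records, 162.12 total cost, 180.00 avg stock
  SupplierE: 3 records, 116.65 total cost, 128.67 avg stock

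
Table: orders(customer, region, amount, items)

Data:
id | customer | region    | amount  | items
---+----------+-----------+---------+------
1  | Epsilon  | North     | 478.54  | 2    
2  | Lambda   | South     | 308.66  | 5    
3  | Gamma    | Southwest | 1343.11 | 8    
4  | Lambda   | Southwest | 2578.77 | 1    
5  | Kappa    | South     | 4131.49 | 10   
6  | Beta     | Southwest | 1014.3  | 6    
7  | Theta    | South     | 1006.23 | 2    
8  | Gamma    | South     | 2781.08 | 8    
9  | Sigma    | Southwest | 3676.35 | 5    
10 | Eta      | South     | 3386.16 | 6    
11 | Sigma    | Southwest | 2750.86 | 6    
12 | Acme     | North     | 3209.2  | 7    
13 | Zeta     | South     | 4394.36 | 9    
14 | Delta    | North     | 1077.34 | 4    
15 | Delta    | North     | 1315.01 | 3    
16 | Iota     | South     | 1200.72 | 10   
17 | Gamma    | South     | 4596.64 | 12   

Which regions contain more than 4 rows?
SELECT region, COUNT(*) as cnt
FROM orders
GROUP BY region
HAVING COUNT(*) > 4

Result:
  South: 8
  Southwest: 5

Note: HAVING filters groups after aggregation, WHERE filters rows before.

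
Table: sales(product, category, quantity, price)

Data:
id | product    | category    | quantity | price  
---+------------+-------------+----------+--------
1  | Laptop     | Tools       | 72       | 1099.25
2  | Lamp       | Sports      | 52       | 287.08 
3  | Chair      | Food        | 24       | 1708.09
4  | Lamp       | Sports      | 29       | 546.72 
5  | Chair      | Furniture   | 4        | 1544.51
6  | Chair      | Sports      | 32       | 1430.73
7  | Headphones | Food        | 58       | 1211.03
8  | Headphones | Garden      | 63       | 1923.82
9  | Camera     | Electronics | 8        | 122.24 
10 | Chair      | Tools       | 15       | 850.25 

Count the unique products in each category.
SELECT category, COUNT(DISTINCT product)
FROM sales
GROUP BY category

Result:
  Electronics: 1 distinct
  Food: 2 distinct
  Furniture: 1 distinct
  Garden: 1 distinct
  Sports: 2 distinct
  Tools: 2 distinct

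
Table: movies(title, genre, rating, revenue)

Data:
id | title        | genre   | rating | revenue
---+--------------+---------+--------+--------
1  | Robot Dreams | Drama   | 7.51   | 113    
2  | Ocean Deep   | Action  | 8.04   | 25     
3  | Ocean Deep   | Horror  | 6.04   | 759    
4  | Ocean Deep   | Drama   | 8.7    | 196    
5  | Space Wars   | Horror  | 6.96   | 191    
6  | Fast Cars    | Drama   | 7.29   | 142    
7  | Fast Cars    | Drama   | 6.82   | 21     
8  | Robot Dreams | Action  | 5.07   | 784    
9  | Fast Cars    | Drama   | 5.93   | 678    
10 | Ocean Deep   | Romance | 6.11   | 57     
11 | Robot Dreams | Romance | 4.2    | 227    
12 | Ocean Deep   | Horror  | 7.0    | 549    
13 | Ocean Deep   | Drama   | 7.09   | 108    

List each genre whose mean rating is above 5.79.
SELECT genre, AVG(rating)
FROM movies
GROUP BY genre
HAVING AVG(rating) > 5.79

Result:
  Action: avg=6.56
  Drama: avg=7.22
  Horror: avg=6.67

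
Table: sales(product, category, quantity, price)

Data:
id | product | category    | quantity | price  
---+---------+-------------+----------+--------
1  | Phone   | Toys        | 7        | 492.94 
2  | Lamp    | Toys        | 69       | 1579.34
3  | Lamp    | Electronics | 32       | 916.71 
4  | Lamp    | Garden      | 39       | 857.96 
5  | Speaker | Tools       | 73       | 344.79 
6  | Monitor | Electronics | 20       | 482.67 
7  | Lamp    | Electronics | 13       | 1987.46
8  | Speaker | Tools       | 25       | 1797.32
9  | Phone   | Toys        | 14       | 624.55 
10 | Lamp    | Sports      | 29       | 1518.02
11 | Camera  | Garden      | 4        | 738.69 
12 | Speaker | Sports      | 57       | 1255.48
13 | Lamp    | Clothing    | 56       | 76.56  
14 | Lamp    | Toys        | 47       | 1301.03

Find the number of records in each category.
SELECT category, COUNT(*) as count
FROM sales
GROUP BY category

Result:
  Clothing: 1
  Electronics: 3
  Garden: 2
  Sports: 2
  Tools: 2
  Toys: 4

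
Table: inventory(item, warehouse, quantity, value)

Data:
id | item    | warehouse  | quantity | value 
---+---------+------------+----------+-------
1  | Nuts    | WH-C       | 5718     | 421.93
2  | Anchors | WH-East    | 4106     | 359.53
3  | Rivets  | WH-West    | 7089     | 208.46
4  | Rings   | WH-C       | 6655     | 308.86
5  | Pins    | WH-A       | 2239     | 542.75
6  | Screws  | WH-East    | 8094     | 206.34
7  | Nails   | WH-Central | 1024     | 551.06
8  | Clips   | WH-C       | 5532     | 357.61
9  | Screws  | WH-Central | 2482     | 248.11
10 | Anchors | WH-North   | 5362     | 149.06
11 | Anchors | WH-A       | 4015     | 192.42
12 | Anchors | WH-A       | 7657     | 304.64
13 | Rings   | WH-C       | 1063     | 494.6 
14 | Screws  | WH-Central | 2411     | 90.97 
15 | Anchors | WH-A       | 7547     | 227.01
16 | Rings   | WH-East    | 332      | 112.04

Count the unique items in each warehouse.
SELECT warehouse, COUNT(DISTINCT item)
FROM inventory
GROUP BY warehouse

Result:
  WH-A: 2 distinct
  WH-C: 3 distinct
  WH-Central: 2 distinct
  WH-East: 3 distinct
  WH-North: 1 distinct
  WH-West: 1 distinct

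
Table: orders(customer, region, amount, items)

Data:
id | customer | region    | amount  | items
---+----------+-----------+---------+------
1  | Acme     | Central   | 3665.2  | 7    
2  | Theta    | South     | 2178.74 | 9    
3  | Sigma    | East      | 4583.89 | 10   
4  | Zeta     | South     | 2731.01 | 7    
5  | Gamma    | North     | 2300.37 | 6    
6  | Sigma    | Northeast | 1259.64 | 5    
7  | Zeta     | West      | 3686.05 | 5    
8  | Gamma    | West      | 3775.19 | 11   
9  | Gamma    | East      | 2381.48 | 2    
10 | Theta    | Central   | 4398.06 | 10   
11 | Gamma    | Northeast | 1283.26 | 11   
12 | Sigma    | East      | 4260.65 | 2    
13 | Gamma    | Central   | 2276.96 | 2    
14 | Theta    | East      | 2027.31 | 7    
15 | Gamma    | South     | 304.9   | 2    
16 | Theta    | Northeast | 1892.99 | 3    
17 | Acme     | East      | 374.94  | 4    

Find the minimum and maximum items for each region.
SELECT region, MIN(items), MAX(items)
FROM orders
GROUP BY region

Result:
  Central: min=2, max=10
  East: min=2, max=10
  North: min=6, max=6
  Northeast: min=3, max=11
  South: min=2, max=9
  West: min=5, max=11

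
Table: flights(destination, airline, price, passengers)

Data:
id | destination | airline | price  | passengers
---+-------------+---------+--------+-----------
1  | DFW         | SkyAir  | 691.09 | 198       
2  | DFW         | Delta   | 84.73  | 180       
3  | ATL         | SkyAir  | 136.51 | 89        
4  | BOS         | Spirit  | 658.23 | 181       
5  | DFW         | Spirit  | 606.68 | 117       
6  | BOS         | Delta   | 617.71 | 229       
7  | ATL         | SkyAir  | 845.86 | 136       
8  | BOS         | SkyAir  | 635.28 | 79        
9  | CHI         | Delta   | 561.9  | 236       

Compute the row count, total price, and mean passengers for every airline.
SELECT airline,
       COUNT(*) as cnt,
       SUM(price) as total_price,
       AVG(passengers) as avg_passengers
FROM flights
GROUP BY airline

Result:
  Delta: 3 records, 1264.34 total price, 215.00 avg passengers
  SkyAir: 4 records, 2308.74 total price, 125.50 avg passengers
  Spirit: 2 records, 1264.91 total price, 149.00 avg passengers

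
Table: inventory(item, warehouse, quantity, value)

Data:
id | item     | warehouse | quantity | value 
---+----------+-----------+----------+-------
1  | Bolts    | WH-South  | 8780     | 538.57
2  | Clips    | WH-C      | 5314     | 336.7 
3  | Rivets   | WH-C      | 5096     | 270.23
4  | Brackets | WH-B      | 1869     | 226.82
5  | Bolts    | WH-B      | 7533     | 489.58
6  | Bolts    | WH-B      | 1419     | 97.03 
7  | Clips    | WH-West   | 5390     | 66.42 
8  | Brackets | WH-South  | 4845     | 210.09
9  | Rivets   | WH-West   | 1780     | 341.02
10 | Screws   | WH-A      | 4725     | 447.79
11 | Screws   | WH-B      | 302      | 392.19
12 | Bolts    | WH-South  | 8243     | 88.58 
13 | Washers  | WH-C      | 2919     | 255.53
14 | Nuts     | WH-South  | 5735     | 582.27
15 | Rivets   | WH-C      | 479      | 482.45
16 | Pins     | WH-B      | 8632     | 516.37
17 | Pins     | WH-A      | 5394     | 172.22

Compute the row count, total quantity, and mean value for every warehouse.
SELECT warehouse,
       COUNT(*) as cnt,
       SUM(quantity) as total_quantity,
       AVG(value) as avg_value
FROM inventory
GROUP BY warehouse

Result:
  WH-A: 2 records, 10119 total quantity, 310.01 avg value
  WH-B: 5 records, 19755 total quantity, 344.40 avg value
  WH-C: 4 records, 13808 total quantity, 336.23 avg value
  WH-South: 4 records, 27603 total quantity, 354.88 avg value
  WH-West: 2 records, 7170 total quantity, 203.72 avg value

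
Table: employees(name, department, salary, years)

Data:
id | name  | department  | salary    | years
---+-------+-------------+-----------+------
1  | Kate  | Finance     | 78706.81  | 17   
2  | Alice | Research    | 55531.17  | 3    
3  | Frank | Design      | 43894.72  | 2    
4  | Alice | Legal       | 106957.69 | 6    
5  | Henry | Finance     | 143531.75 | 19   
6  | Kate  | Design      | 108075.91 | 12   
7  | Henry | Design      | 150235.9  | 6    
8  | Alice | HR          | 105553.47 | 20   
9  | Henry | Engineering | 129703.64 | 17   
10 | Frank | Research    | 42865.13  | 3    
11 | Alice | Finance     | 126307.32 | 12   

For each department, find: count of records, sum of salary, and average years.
SELECT department,
       COUNT(*) as cnt,
       SUM(salary) as total_salary,
       AVG(years) as avg_years
FROM employees
GROUP BY department

Result:
  Design: 3 records, 302206.53 total salary, 6.67 avg years
  Engineering: 1 records, 129703.64 total salary, 17.00 avg years
  Finance: 3 records, 348545.88 total salary, 16.00 avg years
  HR: 1 records, 105553.47 total salary, 20.00 avg years
  Legal: 1 records, 106957.69 total salary, 6.00 avg years
  Research: 2 records, 98396.30 total salary, 3.00 avg years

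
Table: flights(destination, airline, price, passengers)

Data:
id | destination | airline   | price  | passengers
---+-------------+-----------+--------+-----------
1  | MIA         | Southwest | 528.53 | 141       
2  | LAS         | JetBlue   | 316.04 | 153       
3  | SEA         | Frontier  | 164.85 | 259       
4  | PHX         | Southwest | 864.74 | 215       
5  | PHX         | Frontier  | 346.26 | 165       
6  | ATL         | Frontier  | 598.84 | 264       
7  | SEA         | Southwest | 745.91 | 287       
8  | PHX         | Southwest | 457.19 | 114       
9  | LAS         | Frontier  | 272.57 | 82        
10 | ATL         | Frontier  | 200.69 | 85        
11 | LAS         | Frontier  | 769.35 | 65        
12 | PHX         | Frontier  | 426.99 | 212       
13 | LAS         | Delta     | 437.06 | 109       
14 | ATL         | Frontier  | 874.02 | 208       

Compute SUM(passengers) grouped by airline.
SELECT airline, SUM(passengers) as result
FROM flights
GROUP BY airline

Result:
  Delta: 109
  Frontier: 1340
  JetBlue: 153
  Southwest: 757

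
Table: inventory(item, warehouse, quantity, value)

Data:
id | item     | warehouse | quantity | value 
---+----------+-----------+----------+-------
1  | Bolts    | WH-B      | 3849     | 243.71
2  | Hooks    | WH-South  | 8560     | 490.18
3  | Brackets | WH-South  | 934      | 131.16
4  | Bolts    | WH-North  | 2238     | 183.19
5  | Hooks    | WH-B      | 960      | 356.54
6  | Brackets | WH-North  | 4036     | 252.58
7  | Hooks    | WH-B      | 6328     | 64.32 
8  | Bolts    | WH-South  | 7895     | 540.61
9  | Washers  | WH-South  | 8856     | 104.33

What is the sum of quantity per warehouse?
SELECT warehouse, SUM(quantity) as result
FROM inventory
GROUP BY warehouse

Result:
  WH-B: 11137
  WH-North: 6274
  WH-South: 26245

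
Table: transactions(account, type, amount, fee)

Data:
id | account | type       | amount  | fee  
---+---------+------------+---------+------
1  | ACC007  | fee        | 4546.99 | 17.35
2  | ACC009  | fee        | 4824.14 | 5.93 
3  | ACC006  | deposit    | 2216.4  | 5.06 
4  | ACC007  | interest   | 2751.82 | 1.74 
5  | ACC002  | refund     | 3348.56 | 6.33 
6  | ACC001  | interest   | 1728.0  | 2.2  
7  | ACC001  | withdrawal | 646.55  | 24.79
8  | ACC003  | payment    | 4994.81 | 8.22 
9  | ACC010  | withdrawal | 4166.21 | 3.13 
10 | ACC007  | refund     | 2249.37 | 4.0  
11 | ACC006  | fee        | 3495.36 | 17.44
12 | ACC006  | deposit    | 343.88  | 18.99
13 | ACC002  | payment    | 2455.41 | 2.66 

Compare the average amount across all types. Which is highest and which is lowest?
SELECT type, AVG(amount)
FROM transactions
GROUP BY type
ORDER BY AVG(amount)

All groups:
  deposit: 1280.14
  interest: 2239.91
  withdrawal: 2406.38
  refund: 2798.97
  payment: 3725.11
  fee: 4288.83

Highest: fee (4288.83)
Lowest: deposit (1280.14)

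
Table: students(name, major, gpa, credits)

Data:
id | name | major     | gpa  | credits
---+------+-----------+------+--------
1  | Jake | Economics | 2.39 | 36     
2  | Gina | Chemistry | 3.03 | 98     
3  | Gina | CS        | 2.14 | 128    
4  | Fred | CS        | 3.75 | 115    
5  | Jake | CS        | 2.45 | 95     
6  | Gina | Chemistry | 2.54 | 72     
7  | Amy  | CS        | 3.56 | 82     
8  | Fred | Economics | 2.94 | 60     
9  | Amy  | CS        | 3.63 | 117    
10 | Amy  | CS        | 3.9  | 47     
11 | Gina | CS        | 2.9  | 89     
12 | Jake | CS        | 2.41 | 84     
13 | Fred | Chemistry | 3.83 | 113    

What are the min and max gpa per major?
SELECT major, MIN(gpa), MAX(gpa)
FROM students
GROUP BY major

Result:
  CS: min=2.14, max=3.90
  Chemistry: min=2.54, max=3.83
  Economics: min=2.39, max=2.94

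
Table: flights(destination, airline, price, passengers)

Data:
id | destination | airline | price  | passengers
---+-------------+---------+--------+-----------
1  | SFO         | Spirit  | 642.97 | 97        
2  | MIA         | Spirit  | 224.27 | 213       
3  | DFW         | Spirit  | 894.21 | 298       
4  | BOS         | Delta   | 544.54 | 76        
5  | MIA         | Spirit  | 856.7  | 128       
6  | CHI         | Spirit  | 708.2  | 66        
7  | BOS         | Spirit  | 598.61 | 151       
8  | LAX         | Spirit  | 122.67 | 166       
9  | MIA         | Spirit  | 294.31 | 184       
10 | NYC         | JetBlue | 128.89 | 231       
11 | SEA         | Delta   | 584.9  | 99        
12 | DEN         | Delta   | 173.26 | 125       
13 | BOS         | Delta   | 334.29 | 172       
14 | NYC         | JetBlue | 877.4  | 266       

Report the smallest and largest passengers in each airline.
SELECT airline, MIN(passengers), MAX(passengers)
FROM flights
GROUP BY airline

Result:
  Delta: min=76, max=172
  JetBlue: min=231, max=266
  Spirit: min=66, max=298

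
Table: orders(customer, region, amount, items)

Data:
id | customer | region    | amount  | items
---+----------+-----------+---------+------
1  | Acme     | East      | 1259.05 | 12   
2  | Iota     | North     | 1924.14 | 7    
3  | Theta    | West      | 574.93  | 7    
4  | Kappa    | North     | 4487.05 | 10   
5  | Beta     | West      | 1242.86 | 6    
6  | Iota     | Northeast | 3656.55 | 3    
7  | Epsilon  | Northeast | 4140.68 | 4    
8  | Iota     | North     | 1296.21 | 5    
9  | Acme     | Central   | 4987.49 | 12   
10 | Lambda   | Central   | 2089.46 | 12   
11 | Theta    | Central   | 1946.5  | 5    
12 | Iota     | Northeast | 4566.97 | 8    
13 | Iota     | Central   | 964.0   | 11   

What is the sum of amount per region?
SELECT region, SUM(amount) as result
FROM orders
GROUP BY region

Result:
  Central: 9987.45
  East: 1259.05
  North: 7707.40
  Northeast: 12364.20
  West: 1817.79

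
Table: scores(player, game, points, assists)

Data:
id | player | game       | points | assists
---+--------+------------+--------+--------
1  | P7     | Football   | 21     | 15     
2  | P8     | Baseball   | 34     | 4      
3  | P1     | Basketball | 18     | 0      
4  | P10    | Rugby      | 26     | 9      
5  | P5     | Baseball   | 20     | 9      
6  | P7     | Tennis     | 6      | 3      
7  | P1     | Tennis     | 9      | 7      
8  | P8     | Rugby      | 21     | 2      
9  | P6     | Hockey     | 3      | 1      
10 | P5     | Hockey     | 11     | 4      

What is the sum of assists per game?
SELECT game, SUM(assists) as result
FROM scores
GROUP BY game

Result:
  Baseball: 13
  Basketball: 0
  Football: 15
  Hockey: 5
  Rugby: 11
  Tennis: 10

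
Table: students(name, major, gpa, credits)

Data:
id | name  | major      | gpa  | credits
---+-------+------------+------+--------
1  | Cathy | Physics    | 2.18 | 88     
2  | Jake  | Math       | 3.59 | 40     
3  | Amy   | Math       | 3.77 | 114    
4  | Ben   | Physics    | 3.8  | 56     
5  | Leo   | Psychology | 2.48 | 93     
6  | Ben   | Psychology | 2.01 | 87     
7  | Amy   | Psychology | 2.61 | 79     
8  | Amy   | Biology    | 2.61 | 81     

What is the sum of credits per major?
SELECT major, SUM(credits) as result
FROM students
GROUP BY major

Result:
  Biology: 81
  Math: 154
  Physics: 144
  Psychology: 259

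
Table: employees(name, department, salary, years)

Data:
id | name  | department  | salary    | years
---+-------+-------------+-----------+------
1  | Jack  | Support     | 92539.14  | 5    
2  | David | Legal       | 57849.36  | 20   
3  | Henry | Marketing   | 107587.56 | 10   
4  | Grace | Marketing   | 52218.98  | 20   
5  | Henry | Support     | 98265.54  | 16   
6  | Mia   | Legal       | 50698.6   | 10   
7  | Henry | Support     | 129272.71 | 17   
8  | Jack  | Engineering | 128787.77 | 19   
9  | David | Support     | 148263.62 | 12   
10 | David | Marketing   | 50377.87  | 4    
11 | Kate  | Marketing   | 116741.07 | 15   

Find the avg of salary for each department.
SELECT department, AVG(salary) as result
FROM employees
GROUP BY department

Result:
  Engineering: 128787.77
  Legal: 54273.98
  Marketing: 81731.37
  Support: 117085.25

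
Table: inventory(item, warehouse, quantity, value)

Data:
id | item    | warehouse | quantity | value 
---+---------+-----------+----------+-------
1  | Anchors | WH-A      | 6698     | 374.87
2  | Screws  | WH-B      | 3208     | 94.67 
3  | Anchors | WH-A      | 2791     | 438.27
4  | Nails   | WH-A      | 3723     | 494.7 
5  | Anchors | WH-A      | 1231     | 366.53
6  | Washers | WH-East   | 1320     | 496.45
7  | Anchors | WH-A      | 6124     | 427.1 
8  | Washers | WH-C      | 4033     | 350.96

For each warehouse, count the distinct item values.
SELECT warehouse, COUNT(DISTINCT item)
FROM inventory
GROUP BY warehouse

Result:
  WH-A: 2 distinct
  WH-B: 1 distinct
  WH-C: 1 distinct
  WH-East: 1 distinct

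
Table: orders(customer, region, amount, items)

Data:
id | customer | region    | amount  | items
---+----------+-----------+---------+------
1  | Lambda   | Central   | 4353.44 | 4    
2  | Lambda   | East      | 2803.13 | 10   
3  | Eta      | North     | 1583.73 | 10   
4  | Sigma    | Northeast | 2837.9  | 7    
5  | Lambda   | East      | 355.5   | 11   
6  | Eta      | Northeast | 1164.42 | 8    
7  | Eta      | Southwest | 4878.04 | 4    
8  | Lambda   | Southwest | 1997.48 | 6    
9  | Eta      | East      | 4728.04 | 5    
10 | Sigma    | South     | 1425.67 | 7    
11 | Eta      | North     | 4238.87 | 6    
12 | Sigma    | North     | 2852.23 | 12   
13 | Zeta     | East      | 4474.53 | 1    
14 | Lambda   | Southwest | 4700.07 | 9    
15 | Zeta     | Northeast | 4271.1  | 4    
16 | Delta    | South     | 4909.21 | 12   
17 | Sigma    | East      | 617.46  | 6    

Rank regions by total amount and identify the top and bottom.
SELECT region, SUM(amount)
FROM orders
GROUP BY region
ORDER BY SUM(amount)

All groups:
  Central: 4353.44
  South: 6334.88
  Northeast: 8273.42
  North: 8674.83
  Southwest: 11575.59
  East: 12978.66

Highest: East (12978.66)
Lowest: Central (4353.44)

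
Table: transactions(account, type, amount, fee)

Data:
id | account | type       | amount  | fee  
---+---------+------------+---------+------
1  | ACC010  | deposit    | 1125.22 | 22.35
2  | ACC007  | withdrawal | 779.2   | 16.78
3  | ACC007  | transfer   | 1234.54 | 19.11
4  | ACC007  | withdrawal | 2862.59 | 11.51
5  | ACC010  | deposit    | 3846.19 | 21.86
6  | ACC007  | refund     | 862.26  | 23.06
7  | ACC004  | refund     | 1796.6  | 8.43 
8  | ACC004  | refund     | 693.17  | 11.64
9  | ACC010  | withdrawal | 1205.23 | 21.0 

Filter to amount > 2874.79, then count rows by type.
SELECT type, COUNT(*)
FROM transactions
WHERE amount > 2874.79
GROUP BY type

Note: WHERE filters rows before grouping.

Result:
  deposit: 1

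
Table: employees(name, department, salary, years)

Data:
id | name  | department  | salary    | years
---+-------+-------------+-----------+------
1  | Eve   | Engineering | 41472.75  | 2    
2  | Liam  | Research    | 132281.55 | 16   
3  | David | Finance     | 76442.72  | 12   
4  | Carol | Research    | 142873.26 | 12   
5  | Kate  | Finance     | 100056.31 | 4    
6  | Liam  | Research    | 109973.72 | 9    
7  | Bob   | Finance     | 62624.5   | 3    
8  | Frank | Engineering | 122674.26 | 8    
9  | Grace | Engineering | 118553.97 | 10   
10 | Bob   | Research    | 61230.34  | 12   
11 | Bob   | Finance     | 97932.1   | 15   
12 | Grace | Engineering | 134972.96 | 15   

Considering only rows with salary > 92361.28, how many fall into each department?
SELECT department, COUNT(*)
FROM employees
WHERE salary > 92361.28
GROUP BY department

Note: WHERE filters rows before grouping.

Result:
  Engineering: 3
  Finance: 2
  Research: 3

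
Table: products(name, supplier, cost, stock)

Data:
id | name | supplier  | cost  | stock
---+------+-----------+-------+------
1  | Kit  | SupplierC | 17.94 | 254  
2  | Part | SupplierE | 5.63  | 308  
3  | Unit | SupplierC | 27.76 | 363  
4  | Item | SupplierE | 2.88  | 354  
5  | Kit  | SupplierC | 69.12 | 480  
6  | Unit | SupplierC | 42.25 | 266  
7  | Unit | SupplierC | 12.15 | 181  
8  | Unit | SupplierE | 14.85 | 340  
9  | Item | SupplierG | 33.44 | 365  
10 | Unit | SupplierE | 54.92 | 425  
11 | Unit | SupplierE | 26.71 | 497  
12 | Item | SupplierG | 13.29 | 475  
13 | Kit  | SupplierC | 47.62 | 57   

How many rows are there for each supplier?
SELECT supplier, COUNT(*) as count
FROM products
GROUP BY supplier

Result:
  SupplierC: 6
  SupplierE: 5
  SupplierG: 2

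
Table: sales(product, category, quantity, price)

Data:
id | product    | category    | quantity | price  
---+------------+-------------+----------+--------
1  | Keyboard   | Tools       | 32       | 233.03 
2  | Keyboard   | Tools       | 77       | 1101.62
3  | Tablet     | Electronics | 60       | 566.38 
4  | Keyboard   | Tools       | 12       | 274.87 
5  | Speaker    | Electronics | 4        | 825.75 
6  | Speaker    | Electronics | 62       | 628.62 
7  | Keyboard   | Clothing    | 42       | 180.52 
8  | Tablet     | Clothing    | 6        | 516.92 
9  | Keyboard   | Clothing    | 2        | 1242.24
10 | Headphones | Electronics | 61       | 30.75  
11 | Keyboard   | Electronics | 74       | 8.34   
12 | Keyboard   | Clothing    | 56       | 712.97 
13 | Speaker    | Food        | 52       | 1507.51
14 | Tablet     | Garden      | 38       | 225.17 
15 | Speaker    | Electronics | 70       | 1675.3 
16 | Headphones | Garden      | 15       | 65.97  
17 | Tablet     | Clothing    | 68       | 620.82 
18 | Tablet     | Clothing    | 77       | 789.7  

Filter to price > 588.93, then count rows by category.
SELECT category, COUNT(*)
FROM sales
WHERE price > 588.93
GROUP BY category

Note: WHERE filters rows before grouping.

Result:
  Clothing: 4
  Electronics: 3
  Food: 1
  Tools: 1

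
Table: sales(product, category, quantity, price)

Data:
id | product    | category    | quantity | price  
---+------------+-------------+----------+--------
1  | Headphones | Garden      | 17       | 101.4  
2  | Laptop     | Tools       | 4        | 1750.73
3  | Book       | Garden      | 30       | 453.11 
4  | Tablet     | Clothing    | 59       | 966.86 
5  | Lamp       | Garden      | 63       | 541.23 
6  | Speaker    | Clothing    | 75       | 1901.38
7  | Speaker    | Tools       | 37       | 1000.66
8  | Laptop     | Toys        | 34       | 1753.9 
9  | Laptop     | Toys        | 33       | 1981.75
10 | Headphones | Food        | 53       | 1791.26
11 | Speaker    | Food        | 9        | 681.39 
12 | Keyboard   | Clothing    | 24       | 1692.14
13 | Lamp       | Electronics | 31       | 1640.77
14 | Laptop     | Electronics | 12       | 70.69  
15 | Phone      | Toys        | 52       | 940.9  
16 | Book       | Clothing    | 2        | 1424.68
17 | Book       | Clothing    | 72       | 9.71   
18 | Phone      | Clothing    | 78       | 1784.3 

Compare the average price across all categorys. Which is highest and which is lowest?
SELECT category, AVG(price)
FROM sales
GROUP BY category
ORDER BY AVG(price)

All groups:
  Garden: 365.25
  Electronics: 855.73
  Food: 1236.33
  Clothing: 1296.51
  Tools: 1375.70
  Toys: 1558.85

Highest: Toys (1558.85)
Lowest: Garden (365.25)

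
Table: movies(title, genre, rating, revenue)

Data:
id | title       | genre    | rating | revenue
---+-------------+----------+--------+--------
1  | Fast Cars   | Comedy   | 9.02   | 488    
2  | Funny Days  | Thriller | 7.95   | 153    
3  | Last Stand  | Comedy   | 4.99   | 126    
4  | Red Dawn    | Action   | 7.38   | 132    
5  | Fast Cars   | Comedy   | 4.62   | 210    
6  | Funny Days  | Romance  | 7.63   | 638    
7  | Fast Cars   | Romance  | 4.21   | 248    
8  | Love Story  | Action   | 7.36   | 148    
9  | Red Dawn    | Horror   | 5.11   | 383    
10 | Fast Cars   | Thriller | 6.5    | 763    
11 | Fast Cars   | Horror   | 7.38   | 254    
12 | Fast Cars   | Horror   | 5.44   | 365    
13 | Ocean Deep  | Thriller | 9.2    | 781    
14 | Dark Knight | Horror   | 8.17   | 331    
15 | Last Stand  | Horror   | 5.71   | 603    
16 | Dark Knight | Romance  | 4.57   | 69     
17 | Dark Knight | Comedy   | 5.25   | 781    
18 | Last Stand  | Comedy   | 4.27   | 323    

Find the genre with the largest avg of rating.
SELECT genre, AVG(rating) as val
FROM movies
GROUP BY genre
ORDER BY val DESC
LIMIT 1

Result: Thriller with avg(rating) = 7.88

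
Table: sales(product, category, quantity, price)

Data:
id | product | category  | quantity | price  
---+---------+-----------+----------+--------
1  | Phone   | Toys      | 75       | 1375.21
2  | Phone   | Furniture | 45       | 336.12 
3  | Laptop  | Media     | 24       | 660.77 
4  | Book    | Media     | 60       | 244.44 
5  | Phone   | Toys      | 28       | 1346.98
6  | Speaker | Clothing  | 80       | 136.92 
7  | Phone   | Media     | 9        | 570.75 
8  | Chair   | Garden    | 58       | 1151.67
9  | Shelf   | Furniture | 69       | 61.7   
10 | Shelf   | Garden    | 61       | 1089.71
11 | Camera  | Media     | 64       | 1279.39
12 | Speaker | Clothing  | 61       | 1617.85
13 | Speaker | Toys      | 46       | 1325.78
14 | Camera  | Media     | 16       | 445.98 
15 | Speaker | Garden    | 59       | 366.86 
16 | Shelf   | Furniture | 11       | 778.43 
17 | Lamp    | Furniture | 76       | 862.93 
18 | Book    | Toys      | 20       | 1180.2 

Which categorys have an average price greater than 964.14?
SELECT category, AVG(price)
FROM sales
GROUP BY category
HAVING AVG(price) > 964.14

Result:
  Toys: avg=1307.04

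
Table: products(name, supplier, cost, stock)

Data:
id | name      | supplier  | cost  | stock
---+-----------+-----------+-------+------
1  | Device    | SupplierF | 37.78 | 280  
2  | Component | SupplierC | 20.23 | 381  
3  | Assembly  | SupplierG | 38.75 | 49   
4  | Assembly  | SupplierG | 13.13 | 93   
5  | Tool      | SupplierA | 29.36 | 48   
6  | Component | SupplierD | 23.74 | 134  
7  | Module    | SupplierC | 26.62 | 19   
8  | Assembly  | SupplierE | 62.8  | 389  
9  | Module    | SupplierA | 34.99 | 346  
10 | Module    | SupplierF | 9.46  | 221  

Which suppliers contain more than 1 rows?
SELECT supplier, COUNT(*) as cnt
FROM products
GROUP BY supplier
HAVING COUNT(*) > 1

Result:
  SupplierA: 2
  SupplierC: 2
  SupplierF: 2
  SupplierG: 2

Note: HAVING filters groups after aggregation, WHERE filters rows before.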